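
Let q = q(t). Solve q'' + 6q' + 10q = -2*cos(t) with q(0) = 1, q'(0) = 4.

q = -4*sin(t)/39 - 2*cos(t)/13 + 15*cos(t)*exp(-3*t)/13 + 295*exp(-3*t)*sin(t)/39

Characteristic equation r² + 6r + 10 = 0 has discriminant (6)² - 4·(10) = -4 < 0, so r = -3 ± i.
Hence q_h = C1*cos(t)*exp(-3*t) + C2*exp(-3*t)*sin(t).
Try q_p = A*cos(t) + B*sin(t). Substituting and equating the coefficients of cos(t) and sin(t) gives A = -2/13, B = -4/39, so q_p = -4*sin(t)/39 - 2*cos(t)/13.
General solution: q = -4*sin(t)/39 - 2*cos(t)/13 + C1*cos(t)*exp(-3*t) + C2*exp(-3*t)*sin(t).
Apply the initial conditions: q(0) = -2/13 + C1 = 1 and q'(0) = -4/39 + C2 - 3*C1 = 4. Solving gives C1 = 15/13, C2 = 295/39.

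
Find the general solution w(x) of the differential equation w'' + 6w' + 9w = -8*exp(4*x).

w = -8*exp(4*x)/49 + C1*exp(-3*x) + C2*x*exp(-3*x)

Characteristic equation r² + 6r + 9 = 0 has discriminant (6)² - 4·(9) = 0, so r = -3 is a repeated root.
Hence w_h = (C1 + C2*x)*exp(-3*x).
Try w_p = A*exp(4*x). Substituting into the equation and dividing by exp(4*x) gives A = -8/49, so w_p = -8*exp(4*x)/49.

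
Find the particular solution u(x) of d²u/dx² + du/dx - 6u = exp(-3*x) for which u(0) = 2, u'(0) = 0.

Characteristic equation r² + r - 6 = 0 factors as (r + 3)(r - 2) = 0, so r = -3, 2.
Hence u_h = C1*exp(-3*x) + C2*exp(2*x).
Since exp(-3*x) solves the homogeneous equation (r = -3 is a root of multiplicity 1), multiply the trial by x. Try u_p = A*x*exp(-3*x). Substituting into the equation and dividing by exp(-3*x) gives A = -1/5, so u_p = -x*exp(-3*x)/5.
General solution: u = C1*exp(-3*x) + C2*exp(2*x) - x*exp(-3*x)/5.
Apply the initial conditions: u(0) = C1 + C2 = 2 and u'(0) = -1/5 - 3*C1 + 2*C2 = 0. Solving gives C1 = 19/25, C2 = 31/25.

u = 19*exp(-3*x)/25 + 31*exp(2*x)/25 - x*exp(-3*x)/5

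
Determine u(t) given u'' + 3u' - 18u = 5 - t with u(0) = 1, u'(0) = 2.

u = -29/108 + t/18 + 67*exp(-6*t)/324 + 86*exp(3*t)/81

Characteristic equation r² + 3r - 18 = 0 factors as (r + 6)(r - 3) = 0, so r = -6, 3.
Hence u_h = C1*exp(-6*t) + C2*exp(3*t).
For the particular solution try u_p = A0 + A1*t. Substituting and matching coefficients of each power of t gives A0 = -29/108, A1 = 1/18, so u_p = -29/108 + t/18.
General solution: u = -29/108 + t/18 + C1*exp(-6*t) + C2*exp(3*t).
Apply the initial conditions: u(0) = -29/108 + C1 + C2 = 1 and u'(0) = 1/18 - 6*C1 + 3*C2 = 2. Solving gives C1 = 67/324, C2 = 86/81.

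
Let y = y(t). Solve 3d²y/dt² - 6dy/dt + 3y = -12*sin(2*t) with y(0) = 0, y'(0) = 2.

y = -16*cos(2*t)/25 + 12*sin(2*t)/25 + 16*exp(t)/25 + 2*t*exp(t)/5

Divide through by 3: y'' - 2y' + y = -4*sin(2*t).
Characteristic equation r² - 2r + 1 = 0 has discriminant (-2)² - 4·(1) = 0, so r = 1 is a repeated root.
Hence y_h = (C1 + C2*t)*exp(t).
Try y_p = A*cos(2*t) + B*sin(2*t). Substituting and equating the coefficients of cos(2t) and sin(2t) gives A = -16/25, B = 12/25, so y_p = -16*cos(2*t)/25 + 12*sin(2*t)/25.
General solution: y = -16*cos(2*t)/25 + 12*sin(2*t)/25 + C1*exp(t) + C2*t*exp(t).
Apply the initial conditions: y(0) = -16/25 + C1 = 0 and y'(0) = 24/25 + C1 + C2 = 2. Solving gives C1 = 16/25, C2 = 2/5.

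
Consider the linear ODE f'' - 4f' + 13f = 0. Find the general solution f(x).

Characteristic equation r² - 4r + 13 = 0 has discriminant (-4)² - 4·(13) = -36 < 0, so r = 2 ± 3i.
Hence f_h = C1*cos(3*x)*exp(2*x) + C2*exp(2*x)*sin(3*x).

f = C1*cos(3*x)*exp(2*x) + C2*exp(2*x)*sin(3*x)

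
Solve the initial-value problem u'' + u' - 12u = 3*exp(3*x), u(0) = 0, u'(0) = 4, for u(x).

Characteristic equation r² + r - 12 = 0 factors as (r + 4)(r - 3) = 0, so r = -4, 3.
Hence u_h = C1*exp(-4*x) + C2*exp(3*x).
Since exp(3*x) solves the homogeneous equation (r = 3 is a root of multiplicity 1), multiply the trial by x. Try u_p = A*x*exp(3*x). Substituting into the equation and dividing by exp(3*x) gives A = 3/7, so u_p = 3*x*exp(3*x)/7.
General solution: u = C1*exp(-4*x) + C2*exp(3*x) + 3*x*exp(3*x)/7.
Apply the initial conditions: u(0) = C1 + C2 = 0 and u'(0) = 3/7 - 4*C1 + 3*C2 = 4. Solving gives C1 = -25/49, C2 = 25/49.

u = -25*exp(-4*x)/49 + 25*exp(3*x)/49 + 3*x*exp(3*x)/7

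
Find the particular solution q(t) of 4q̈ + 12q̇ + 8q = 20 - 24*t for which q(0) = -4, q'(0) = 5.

Divide through by 4: q'' + 3q' + 2q = 5 - 6*t.
Characteristic equation r² + 3r + 2 = 0 factors as (r + 1)(r + 2) = 0, so r = -1, -2.
Hence q_h = C1*exp(-t) + C2*exp(-2*t).
For the particular solution try q_p = A0 + A1*t. Substituting and matching coefficients of each power of t gives A0 = 7, A1 = -3, so q_p = 7 - 3*t.
General solution: q = 7 - 3*t + C1*exp(-t) + C2*exp(-2*t).
Apply the initial conditions: q(0) = 7 + C1 + C2 = -4 and q'(0) = -3 - C1 - 2*C2 = 5. Solving gives C1 = -14, C2 = 3.

q = 7 - 14*exp(-t) - 3*t + 3*exp(-2*t)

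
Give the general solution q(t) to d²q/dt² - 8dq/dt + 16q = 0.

Characteristic equation r² - 8r + 16 = 0 has discriminant (-8)² - 4·(16) = 0, so r = 4 is a repeated root.
Hence q_h = (C1 + C2*t)*exp(4*t).

q = C1*exp(4*t) + C2*t*exp(4*t)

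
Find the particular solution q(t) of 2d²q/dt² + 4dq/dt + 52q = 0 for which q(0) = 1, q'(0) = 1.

Divide through by 2: q'' + 2q' + 26q = 0.
Characteristic equation r² + 2r + 26 = 0 has discriminant (2)² - 4·(26) = -100 < 0, so r = -1 ± 5i.
Hence q_h = C1*cos(5*t)*exp(-t) + C2*exp(-t)*sin(5*t).
Apply the initial conditions: q(0) = C1 = 1 and q'(0) = -C1 + 5*C2 = 1. Solving gives C1 = 1, C2 = 2/5.

q = cos(5*t)*exp(-t) + 2*exp(-t)*sin(5*t)/5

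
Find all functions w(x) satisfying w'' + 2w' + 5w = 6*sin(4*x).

w = -66*sin(4*x)/185 - 48*cos(4*x)/185 + C1*cos(2*x)*exp(-x) + C2*exp(-x)*sin(2*x)

Characteristic equation r² + 2r + 5 = 0 has discriminant (2)² - 4·(5) = -16 < 0, so r = -1 ± 2i.
Hence w_h = C1*cos(2*x)*exp(-x) + C2*exp(-x)*sin(2*x).
Try w_p = A*cos(4*x) + B*sin(4*x). Substituting and equating the coefficients of cos(4x) and sin(4x) gives A = -48/185, B = -66/185, so w_p = -66*sin(4*x)/185 - 48*cos(4*x)/185.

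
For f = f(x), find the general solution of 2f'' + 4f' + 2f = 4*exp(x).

f = exp(x)/2 + C1*exp(-x) + C2*x*exp(-x)

Divide through by 2: f'' + 2f' + f = 2*exp(x).
Characteristic equation r² + 2r + 1 = 0 has discriminant (2)² - 4·(1) = 0, so r = -1 is a repeated root.
Hence f_h = (C1 + C2*x)*exp(-x).
Try f_p = A*exp(x). Substituting into the equation and dividing by exp(x) gives A = 1/2, so f_p = exp(x)/2.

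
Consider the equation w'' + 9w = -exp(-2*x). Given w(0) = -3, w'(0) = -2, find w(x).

w = -38*cos(3*x)/13 - 28*sin(3*x)/39 - exp(-2*x)/13

Characteristic equation r² + 9 = 0 has discriminant (0)² - 4·(9) = -36 < 0, so r = ± 3i.
Hence w_h = C1*cos(3*x) + C2*sin(3*x).
Try w_p = A*exp(-2*x). Substituting into the equation and dividing by exp(-2*x) gives A = -1/13, so w_p = -exp(-2*x)/13.
General solution: w = -exp(-2*x)/13 + C1*cos(3*x) + C2*sin(3*x).
Apply the initial conditions: w(0) = -1/13 + C1 = -3 and w'(0) = 2/13 + 3*C2 = -2. Solving gives C1 = -38/13, C2 = -28/39.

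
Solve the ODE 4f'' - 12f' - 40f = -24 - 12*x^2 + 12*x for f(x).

Divide through by 4: f'' - 3f' - 10f = -6 - 3*x^2 + 3*x.
Characteristic equation r² - 3r - 10 = 0 factors as (r + 2)(r - 5) = 0, so r = -2, 5.
Hence f_h = C1*exp(-2*x) + C2*exp(5*x).
For the particular solution try f_p = A0 + A1*x + A2*x^2. Substituting and matching coefficients of each power of x gives A0 = 201/250, A1 = -12/25, A2 = 3/10, so f_p = 201/250 - 12*x/25 + 3*x^2/10.

f = 201/250 - 12*x/25 + 3*x**2/10 + C1*exp(-2*x) + C2*exp(5*x)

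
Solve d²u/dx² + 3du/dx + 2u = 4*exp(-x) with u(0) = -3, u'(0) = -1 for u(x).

u = -11*exp(-x) + 8*exp(-2*x) + 4*x*exp(-x)

Characteristic equation r² + 3r + 2 = 0 factors as (r + 2)(r + 1) = 0, so r = -2, -1.
Hence u_h = C1*exp(-2*x) + C2*exp(-x).
Since exp(-x) solves the homogeneous equation (r = -1 is a root of multiplicity 1), multiply the trial by x. Try u_p = A*x*exp(-x). Substituting into the equation and dividing by exp(-x) gives A = 4, so u_p = 4*x*exp(-x).
General solution: u = C1*exp(-2*x) + C2*exp(-x) + 4*x*exp(-x).
Apply the initial conditions: u(0) = C1 + C2 = -3 and u'(0) = 4 - C2 - 2*C1 = -1. Solving gives C1 = 8, C2 = -11.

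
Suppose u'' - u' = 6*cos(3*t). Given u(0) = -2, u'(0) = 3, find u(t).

Characteristic equation r² - r = 0 factors as (r - 1)r = 0, so r = 1, 0.
Hence u_h = C1*exp(t) + C2.
Try u_p = A*cos(3*t) + B*sin(3*t). Substituting and equating the coefficients of cos(3t) and sin(3t) gives A = -3/5, B = -1/5, so u_p = -3*cos(3*t)/5 - sin(3*t)/5.
General solution: u = C2 - 3*cos(3*t)/5 - sin(3*t)/5 + C1*exp(t).
Apply the initial conditions: u(0) = -3/5 + C1 + C2 = -2 and u'(0) = -3/5 + C1 = 3. Solving gives C1 = 18/5, C2 = -5.

u = -5 - 3*cos(3*t)/5 - sin(3*t)/5 + 18*exp(t)/5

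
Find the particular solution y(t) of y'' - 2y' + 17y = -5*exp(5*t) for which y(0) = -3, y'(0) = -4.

Characteristic equation r² - 2r + 17 = 0 has discriminant (-2)² - 4·(17) = -64 < 0, so r = 1 ± 4i.
Hence y_h = C1*cos(4*t)*exp(t) + C2*exp(t)*sin(4*t).
Try y_p = A*exp(5*t). Substituting into the equation and dividing by exp(5*t) gives A = -5/32, so y_p = -5*exp(5*t)/32.
General solution: y = -5*exp(5*t)/32 + C1*cos(4*t)*exp(t) + C2*exp(t)*sin(4*t).
Apply the initial conditions: y(0) = -5/32 + C1 = -3 and y'(0) = -25/32 + C1 + 4*C2 = -4. Solving gives C1 = -91/32, C2 = -3/32.

y = -5*exp(5*t)/32 - 91*cos(4*t)*exp(t)/32 - 3*exp(t)*sin(4*t)/32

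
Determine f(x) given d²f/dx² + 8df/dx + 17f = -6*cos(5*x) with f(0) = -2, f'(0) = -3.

f = -15*sin(5*x)/104 + 3*cos(5*x)/104 - 1081*exp(-4*x)*sin(x)/104 - 211*cos(x)*exp(-4*x)/104

Characteristic equation r² + 8r + 17 = 0 has discriminant (8)² - 4·(17) = -4 < 0, so r = -4 ± i.
Hence f_h = C1*cos(x)*exp(-4*x) + C2*exp(-4*x)*sin(x).
Try f_p = A*cos(5*x) + B*sin(5*x). Substituting and equating the coefficients of cos(5x) and sin(5x) gives A = 3/104, B = -15/104, so f_p = -15*sin(5*x)/104 + 3*cos(5*x)/104.
General solution: f = -15*sin(5*x)/104 + 3*cos(5*x)/104 + C1*cos(x)*exp(-4*x) + C2*exp(-4*x)*sin(x).
Apply the initial conditions: f(0) = 3/104 + C1 = -2 and f'(0) = -75/104 + C2 - 4*C1 = -3. Solving gives C1 = -211/104, C2 = -1081/104.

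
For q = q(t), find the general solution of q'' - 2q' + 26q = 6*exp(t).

q = 6*exp(t)/25 + C1*cos(5*t)*exp(t) + C2*exp(t)*sin(5*t)

Characteristic equation r² - 2r + 26 = 0 has discriminant (-2)² - 4·(26) = -100 < 0, so r = 1 ± 5i.
Hence q_h = C1*cos(5*t)*exp(t) + C2*exp(t)*sin(5*t).
Try q_p = A*exp(t). Substituting into the equation and dividing by exp(t) gives A = 6/25, so q_p = 6*exp(t)/25.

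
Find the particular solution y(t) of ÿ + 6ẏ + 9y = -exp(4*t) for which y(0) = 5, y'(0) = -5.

y = -exp(4*t)/49 + 246*exp(-3*t)/49 + 71*t*exp(-3*t)/7

Characteristic equation r² + 6r + 9 = 0 has discriminant (6)² - 4·(9) = 0, so r = -3 is a repeated root.
Hence y_h = (C1 + C2*t)*exp(-3*t).
Try y_p = A*exp(4*t). Substituting into the equation and dividing by exp(4*t) gives A = -1/49, so y_p = -exp(4*t)/49.
General solution: y = -exp(4*t)/49 + C1*exp(-3*t) + C2*t*exp(-3*t).
Apply the initial conditions: y(0) = -1/49 + C1 = 5 and y'(0) = -4/49 + C2 - 3*C1 = -5. Solving gives C1 = 246/49, C2 = 71/7.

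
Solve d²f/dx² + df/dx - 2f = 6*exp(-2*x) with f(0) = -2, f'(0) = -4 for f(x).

Characteristic equation r² + r - 2 = 0 factors as (r - 1)(r + 2) = 0, so r = 1, -2.
Hence f_h = C1*exp(x) + C2*exp(-2*x).
Since exp(-2*x) solves the homogeneous equation (r = -2 is a root of multiplicity 1), multiply the trial by x. Try f_p = A*x*exp(-2*x). Substituting into the equation and dividing by exp(-2*x) gives A = -2, so f_p = -2*x*exp(-2*x).
General solution: f = C1*exp(x) + C2*exp(-2*x) - 2*x*exp(-2*x).
Apply the initial conditions: f(0) = C1 + C2 = -2 and f'(0) = -2 + C1 - 2*C2 = -4. Solving gives C1 = -2, C2 = 0.

f = -2*exp(x) - 2*x*exp(-2*x)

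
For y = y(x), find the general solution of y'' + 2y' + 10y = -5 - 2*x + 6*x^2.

y = -133/250 - 11*x/25 + 3*x**2/5 + C1*cos(3*x)*exp(-x) + C2*exp(-x)*sin(3*x)

Characteristic equation r² + 2r + 10 = 0 has discriminant (2)² - 4·(10) = -36 < 0, so r = -1 ± 3i.
Hence y_h = C1*cos(3*x)*exp(-x) + C2*exp(-x)*sin(3*x).
For the particular solution try y_p = A0 + A1*x + A2*x^2. Substituting and matching coefficients of each power of x gives A0 = -133/250, A1 = -11/25, A2 = 3/5, so y_p = -133/250 - 11*x/25 + 3*x^2/5.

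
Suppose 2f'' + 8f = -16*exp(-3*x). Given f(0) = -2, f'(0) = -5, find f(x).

Divide through by 2: f'' + 4f = -8*exp(-3*x).
Characteristic equation r² + 4 = 0 has discriminant (0)² - 4·(4) = -16 < 0, so r = ± 2i.
Hence f_h = C1*cos(2*x) + C2*sin(2*x).
Try f_p = A*exp(-3*x). Substituting into the equation and dividing by exp(-3*x) gives A = -8/13, so f_p = -8*exp(-3*x)/13.
General solution: f = -8*exp(-3*x)/13 + C1*cos(2*x) + C2*sin(2*x).
Apply the initial conditions: f(0) = -8/13 + C1 = -2 and f'(0) = 24/13 + 2*C2 = -5. Solving gives C1 = -18/13, C2 = -89/26.

f = -89*sin(2*x)/26 - 18*cos(2*x)/13 - 8*exp(-3*x)/13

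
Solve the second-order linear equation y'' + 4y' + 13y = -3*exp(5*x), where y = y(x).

y = -3*exp(5*x)/58 + C1*cos(3*x)*exp(-2*x) + C2*exp(-2*x)*sin(3*x)

Characteristic equation r² + 4r + 13 = 0 has discriminant (4)² - 4·(13) = -36 < 0, so r = -2 ± 3i.
Hence y_h = C1*cos(3*x)*exp(-2*x) + C2*exp(-2*x)*sin(3*x).
Try y_p = A*exp(5*x). Substituting into the equation and dividing by exp(5*x) gives A = -3/58, so y_p = -3*exp(5*x)/58.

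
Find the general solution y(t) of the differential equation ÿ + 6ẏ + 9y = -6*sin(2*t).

Characteristic equation r² + 6r + 9 = 0 has discriminant (6)² - 4·(9) = 0, so r = -3 is a repeated root.
Hence y_h = (C1 + C2*t)*exp(-3*t).
Try y_p = A*cos(2*t) + B*sin(2*t). Substituting and equating the coefficients of cos(2t) and sin(2t) gives A = 72/169, B = -30/169, so y_p = -30*sin(2*t)/169 + 72*cos(2*t)/169.

y = -30*sin(2*t)/169 + 72*cos(2*t)/169 + C1*exp(-3*t) + C2*t*exp(-3*t)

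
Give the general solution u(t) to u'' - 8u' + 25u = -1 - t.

u = -33/625 - t/25 + C1*cos(3*t)*exp(4*t) + C2*exp(4*t)*sin(3*t)

Characteristic equation r² - 8r + 25 = 0 has discriminant (-8)² - 4·(25) = -36 < 0, so r = 4 ± 3i.
Hence u_h = C1*cos(3*t)*exp(4*t) + C2*exp(4*t)*sin(3*t).
For the particular solution try u_p = A0 + A1*t. Substituting and matching coefficients of each power of t gives A0 = -33/625, A1 = -1/25, so u_p = -33/625 - t/25.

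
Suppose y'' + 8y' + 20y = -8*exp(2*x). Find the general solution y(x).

Characteristic equation r² + 8r + 20 = 0 has discriminant (8)² - 4·(20) = -16 < 0, so r = -4 ± 2i.
Hence y_h = C1*cos(2*x)*exp(-4*x) + C2*exp(-4*x)*sin(2*x).
Try y_p = A*exp(2*x). Substituting into the equation and dividing by exp(2*x) gives A = -1/5, so y_p = -exp(2*x)/5.

y = -exp(2*x)/5 + C1*cos(2*x)*exp(-4*x) + C2*exp(-4*x)*sin(2*x)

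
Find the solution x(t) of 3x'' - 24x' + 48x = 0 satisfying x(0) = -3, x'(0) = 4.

Divide through by 3: x'' - 8x' + 16x = 0.
Characteristic equation r² - 8r + 16 = 0 has discriminant (-8)² - 4·(16) = 0, so r = 4 is a repeated root.
Hence x_h = (C1 + C2*t)*exp(4*t).
Apply the initial conditions: x(0) = C1 = -3 and x'(0) = C2 + 4*C1 = 4. Solving gives C1 = -3, C2 = 16.

x = -3*exp(4*t) + 16*t*exp(4*t)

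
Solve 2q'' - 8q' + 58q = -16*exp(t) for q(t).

q = -4*exp(t)/13 + C1*cos(5*t)*exp(2*t) + C2*exp(2*t)*sin(5*t)

Divide through by 2: q'' - 4q' + 29q = -8*exp(t).
Characteristic equation r² - 4r + 29 = 0 has discriminant (-4)² - 4·(29) = -100 < 0, so r = 2 ± 5i.
Hence q_h = C1*cos(5*t)*exp(2*t) + C2*exp(2*t)*sin(5*t).
Try q_p = A*exp(t). Substituting into the equation and dividing by exp(t) gives A = -4/13, so q_p = -4*exp(t)/13.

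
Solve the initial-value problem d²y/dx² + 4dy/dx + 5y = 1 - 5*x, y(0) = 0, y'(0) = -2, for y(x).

Characteristic equation r² + 4r + 5 = 0 has discriminant (4)² - 4·(5) = -4 < 0, so r = -2 ± i.
Hence y_h = C1*cos(x)*exp(-2*x) + C2*exp(-2*x)*sin(x).
For the particular solution try y_p = A0 + A1*x. Substituting and matching coefficients of each power of x gives A0 = 1, A1 = -1, so y_p = 1 - x.
General solution: y = 1 - x + C1*cos(x)*exp(-2*x) + C2*exp(-2*x)*sin(x).
Apply the initial conditions: y(0) = 1 + C1 = 0 and y'(0) = -1 + C2 - 2*C1 = -2. Solving gives C1 = -1, C2 = -3.

y = 1 - x - cos(x)*exp(-2*x) - 3*exp(-2*x)*sin(x)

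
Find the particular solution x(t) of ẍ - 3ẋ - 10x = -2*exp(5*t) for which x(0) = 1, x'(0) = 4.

x = 5*exp(-2*t)/49 + 44*exp(5*t)/49 - 2*t*exp(5*t)/7

Characteristic equation r² - 3r - 10 = 0 factors as (r + 2)(r - 5) = 0, so r = -2, 5.
Hence x_h = C1*exp(-2*t) + C2*exp(5*t).
Since exp(5*t) solves the homogeneous equation (r = 5 is a root of multiplicity 1), multiply the trial by t. Try x_p = A*t*exp(5*t). Substituting into the equation and dividing by exp(5*t) gives A = -2/7, so x_p = -2*t*exp(5*t)/7.
General solution: x = C1*exp(-2*t) + C2*exp(5*t) - 2*t*exp(5*t)/7.
Apply the initial conditions: x(0) = C1 + C2 = 1 and x'(0) = -2/7 - 2*C1 + 5*C2 = 4. Solving gives C1 = 5/49, C2 = 44/49.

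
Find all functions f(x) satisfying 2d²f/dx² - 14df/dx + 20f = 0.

f = C1*exp(2*x) + C2*exp(5*x)

Divide through by 2: f'' - 7f' + 10f = 0.
Characteristic equation r² - 7r + 10 = 0 factors as (r - 2)(r - 5) = 0, so r = 2, 5.
Hence f_h = C1*exp(2*x) + C2*exp(5*x).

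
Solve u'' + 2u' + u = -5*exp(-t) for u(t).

Characteristic equation r² + 2r + 1 = 0 has discriminant (2)² - 4·(1) = 0, so r = -1 is a repeated root.
Hence u_h = (C1 + C2*t)*exp(-t).
Since exp(-t) solves the homogeneous equation (r = -1 is a root of multiplicity 2), multiply the trial by t^2. Try u_p = A*t^2*exp(-t). Substituting into the equation and dividing by exp(-t) gives A = -5/2, so u_p = -5*t^2*exp(-t)/2.

u = C1*exp(-t) - 5*t**2*exp(-t)/2 + C2*t*exp(-t)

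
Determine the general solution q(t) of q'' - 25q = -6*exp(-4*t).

q = 2*exp(-4*t)/3 + C1*exp(-5*t) + C2*exp(5*t)

Characteristic equation r² - 25 = 0 factors as (r + 5)(r - 5) = 0, so r = -5, 5.
Hence q_h = C1*exp(-5*t) + C2*exp(5*t).
Try q_p = A*exp(-4*t). Substituting into the equation and dividing by exp(-4*t) gives A = 2/3, so q_p = 2*exp(-4*t)/3.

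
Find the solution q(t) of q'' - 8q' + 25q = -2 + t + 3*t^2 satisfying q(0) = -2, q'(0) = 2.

Characteristic equation r² - 8r + 25 = 0 has discriminant (-8)² - 4·(25) = -36 < 0, so r = 4 ± 3i.
Hence q_h = C1*cos(3*t)*exp(4*t) + C2*exp(4*t)*sin(3*t).
For the particular solution try q_p = A0 + A1*t + A2*t^2. Substituting and matching coefficients of each power of t gives A0 = -816/15625, A1 = 73/625, A2 = 3/25, so q_p = -816/15625 + 3*t^2/25 + 73*t/625.
General solution: q = -816/15625 + 3*t^2/25 + 73*t/625 + C1*cos(3*t)*exp(4*t) + C2*exp(4*t)*sin(3*t).
Apply the initial conditions: q(0) = -816/15625 + C1 = -2 and q'(0) = 73/625 + 3*C2 + 4*C1 = 2. Solving gives C1 = -30434/15625, C2 = 50387/15625.

q = -816/15625 + 3*t**2/25 + 73*t/625 - 30434*cos(3*t)*exp(4*t)/15625 + 50387*exp(4*t)*sin(3*t)/15625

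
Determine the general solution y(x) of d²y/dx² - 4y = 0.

y = C1*exp(-2*x) + C2*exp(2*x)

Characteristic equation r² - 4 = 0 factors as (r + 2)(r - 2) = 0, so r = -2, 2.
Hence y_h = C1*exp(-2*x) + C2*exp(2*x).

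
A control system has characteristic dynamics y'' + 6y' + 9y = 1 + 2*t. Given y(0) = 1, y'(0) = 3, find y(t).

Characteristic equation r² + 6r + 9 = 0 has discriminant (6)² - 4·(9) = 0, so r = -3 is a repeated root.
Hence y_h = (C1 + C2*t)*exp(-3*t).
For the particular solution try y_p = A0 + A1*t. Substituting and matching coefficients of each power of t gives A0 = -1/27, A1 = 2/9, so y_p = -1/27 + 2*t/9.
General solution: y = -1/27 + 2*t/9 + C1*exp(-3*t) + C2*t*exp(-3*t).
Apply the initial conditions: y(0) = -1/27 + C1 = 1 and y'(0) = 2/9 + C2 - 3*C1 = 3. Solving gives C1 = 28/27, C2 = 53/9.

y = -1/27 + 2*t/9 + 28*exp(-3*t)/27 + 53*t*exp(-3*t)/9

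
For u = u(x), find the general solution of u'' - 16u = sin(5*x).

u = -sin(5*x)/41 + C1*exp(-4*x) + C2*exp(4*x)

Characteristic equation r² - 16 = 0 factors as (r + 4)(r - 4) = 0, so r = -4, 4.
Hence u_h = C1*exp(-4*x) + C2*exp(4*x).
Try u_p = A*cos(5*x) + B*sin(5*x). Substituting and equating the coefficients of cos(5x) and sin(5x) gives A = 0, B = -1/41, so u_p = -sin(5*x)/41.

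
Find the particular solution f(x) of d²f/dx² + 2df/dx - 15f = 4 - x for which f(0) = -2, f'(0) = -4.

Characteristic equation r² + 2r - 15 = 0 factors as (r + 5)(r - 3) = 0, so r = -5, 3.
Hence f_h = C1*exp(-5*x) + C2*exp(3*x).
For the particular solution try f_p = A0 + A1*x. Substituting and matching coefficients of each power of x gives A0 = -58/225, A1 = 1/15, so f_p = -58/225 + x/15.
General solution: f = -58/225 + x/15 + C1*exp(-5*x) + C2*exp(3*x).
Apply the initial conditions: f(0) = -58/225 + C1 + C2 = -2 and f'(0) = 1/15 - 5*C1 + 3*C2 = -4. Solving gives C1 = -29/200, C2 = -115/72.

f = -58/225 - 115*exp(3*x)/72 - 29*exp(-5*x)/200 + x/15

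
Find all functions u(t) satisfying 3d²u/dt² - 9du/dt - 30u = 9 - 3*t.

Divide through by 3: u'' - 3u' - 10u = 3 - t.
Characteristic equation r² - 3r - 10 = 0 factors as (r - 5)(r + 2) = 0, so r = 5, -2.
Hence u_h = C1*exp(5*t) + C2*exp(-2*t).
For the particular solution try u_p = A0 + A1*t. Substituting and matching coefficients of each power of t gives A0 = -33/100, A1 = 1/10, so u_p = -33/100 + t/10.

u = -33/100 + t/10 + C1*exp(5*t) + C2*exp(-2*t)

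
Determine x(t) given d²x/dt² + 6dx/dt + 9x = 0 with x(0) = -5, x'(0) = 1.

Characteristic equation r² + 6r + 9 = 0 has discriminant (6)² - 4·(9) = 0, so r = -3 is a repeated root.
Hence x_h = (C1 + C2*t)*exp(-3*t).
Apply the initial conditions: x(0) = C1 = -5 and x'(0) = C2 - 3*C1 = 1. Solving gives C1 = -5, C2 = -14.

x = -5*exp(-3*t) - 14*t*exp(-3*t)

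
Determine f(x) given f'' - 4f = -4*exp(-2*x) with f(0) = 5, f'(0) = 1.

Characteristic equation r² - 4 = 0 factors as (r + 2)(r - 2) = 0, so r = -2, 2.
Hence f_h = C1*exp(-2*x) + C2*exp(2*x).
Since exp(-2*x) solves the homogeneous equation (r = -2 is a root of multiplicity 1), multiply the trial by x. Try f_p = A*x*exp(-2*x). Substituting into the equation and dividing by exp(-2*x) gives A = 1, so f_p = x*exp(-2*x).
General solution: f = C1*exp(-2*x) + C2*exp(2*x) + x*exp(-2*x).
Apply the initial conditions: f(0) = C1 + C2 = 5 and f'(0) = 1 - 2*C1 + 2*C2 = 1. Solving gives C1 = 5/2, C2 = 5/2.

f = 5*exp(-2*x)/2 + 5*exp(2*x)/2 + x*exp(-2*x)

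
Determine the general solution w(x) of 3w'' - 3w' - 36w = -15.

w = 5/12 + C1*exp(-3*x) + C2*exp(4*x)

Divide through by 3: w'' - w' - 12w = -5.
Characteristic equation r² - r - 12 = 0 factors as (r + 3)(r - 4) = 0, so r = -3, 4.
Hence w_h = C1*exp(-3*x) + C2*exp(4*x).
For the particular solution try w_p = A0. Substituting and matching coefficients of each power of x gives A0 = 5/12, so w_p = 5/12.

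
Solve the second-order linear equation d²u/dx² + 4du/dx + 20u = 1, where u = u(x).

u = 1/20 + C1*cos(4*x)*exp(-2*x) + C2*exp(-2*x)*sin(4*x)

Characteristic equation r² + 4r + 20 = 0 has discriminant (4)² - 4·(20) = -64 < 0, so r = -2 ± 4i.
Hence u_h = C1*cos(4*x)*exp(-2*x) + C2*exp(-2*x)*sin(4*x).
For the particular solution try u_p = A0. Substituting and matching coefficients of each power of x gives A0 = 1/20, so u_p = 1/20.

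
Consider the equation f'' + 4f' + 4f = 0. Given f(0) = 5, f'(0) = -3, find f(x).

f = 5*exp(-2*x) + 7*x*exp(-2*x)

Characteristic equation r² + 4r + 4 = 0 has discriminant (4)² - 4·(4) = 0, so r = -2 is a repeated root.
Hence f_h = (C1 + C2*x)*exp(-2*x).
Apply the initial conditions: f(0) = C1 = 5 and f'(0) = C2 - 2*C1 = -3. Solving gives C1 = 5, C2 = 7.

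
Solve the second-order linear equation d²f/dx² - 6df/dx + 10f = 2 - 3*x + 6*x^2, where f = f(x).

f = 83/250 + 3*x**2/5 + 21*x/50 + C1*cos(x)*exp(3*x) + C2*exp(3*x)*sin(x)

Characteristic equation r² - 6r + 10 = 0 has discriminant (-6)² - 4·(10) = -4 < 0, so r = 3 ± i.
Hence f_h = C1*cos(x)*exp(3*x) + C2*exp(3*x)*sin(x).
For the particular solution try f_p = A0 + A1*x + A2*x^2. Substituting and matching coefficients of each power of x gives A0 = 83/250, A1 = 21/50, A2 = 3/5, so f_p = 83/250 + 3*x^2/5 + 21*x/50.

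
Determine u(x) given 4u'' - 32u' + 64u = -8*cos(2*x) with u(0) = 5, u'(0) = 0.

Divide through by 4: u'' - 8u' + 16u = -2*cos(2*x).
Characteristic equation r² - 8r + 16 = 0 has discriminant (-8)² - 4·(16) = 0, so r = 4 is a repeated root.
Hence u_h = (C1 + C2*x)*exp(4*x).
Try u_p = A*cos(2*x) + B*sin(2*x). Substituting and equating the coefficients of cos(2x) and sin(2x) gives A = -3/50, B = 2/25, so u_p = -3*cos(2*x)/50 + 2*sin(2*x)/25.
General solution: u = -3*cos(2*x)/50 + 2*sin(2*x)/25 + C1*exp(4*x) + C2*x*exp(4*x).
Apply the initial conditions: u(0) = -3/50 + C1 = 5 and u'(0) = 4/25 + C2 + 4*C1 = 0. Solving gives C1 = 253/50, C2 = -102/5.

u = -3*cos(2*x)/50 + 2*sin(2*x)/25 + 253*exp(4*x)/50 - 102*x*exp(4*x)/5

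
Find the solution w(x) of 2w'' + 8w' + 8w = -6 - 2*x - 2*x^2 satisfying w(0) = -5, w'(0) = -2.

Divide through by 2: w'' + 4w' + 4w = -3 - x - x^2.
Characteristic equation r² + 4r + 4 = 0 has discriminant (4)² - 4·(4) = 0, so r = -2 is a repeated root.
Hence w_h = (C1 + C2*x)*exp(-2*x).
For the particular solution try w_p = A0 + A1*x + A2*x^2. Substituting and matching coefficients of each power of x gives A0 = -7/8, A1 = 1/4, A2 = -1/4, so w_p = -7/8 - x^2/4 + x/4.
General solution: w = -7/8 - x^2/4 + x/4 + C1*exp(-2*x) + C2*x*exp(-2*x).
Apply the initial conditions: w(0) = -7/8 + C1 = -5 and w'(0) = 1/4 + C2 - 2*C1 = -2. Solving gives C1 = -33/8, C2 = -21/2.

w = -7/8 - 33*exp(-2*x)/8 - x**2/4 + x/4 - 21*x*exp(-2*x)/2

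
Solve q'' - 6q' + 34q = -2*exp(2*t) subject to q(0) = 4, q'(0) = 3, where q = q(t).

q = -exp(2*t)/13 - 118*exp(3*t)*sin(5*t)/65 + 53*cos(5*t)*exp(3*t)/13

Characteristic equation r² - 6r + 34 = 0 has discriminant (-6)² - 4·(34) = -100 < 0, so r = 3 ± 5i.
Hence q_h = C1*cos(5*t)*exp(3*t) + C2*exp(3*t)*sin(5*t).
Try q_p = A*exp(2*t). Substituting into the equation and dividing by exp(2*t) gives A = -1/13, so q_p = -exp(2*t)/13.
General solution: q = -exp(2*t)/13 + C1*cos(5*t)*exp(3*t) + C2*exp(3*t)*sin(5*t).
Apply the initial conditions: q(0) = -1/13 + C1 = 4 and q'(0) = -2/13 + 3*C1 + 5*C2 = 3. Solving gives C1 = 53/13, C2 = -118/65.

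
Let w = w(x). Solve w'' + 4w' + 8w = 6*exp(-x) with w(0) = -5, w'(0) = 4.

Characteristic equation r² + 4r + 8 = 0 has discriminant (4)² - 4·(8) = -16 < 0, so r = -2 ± 2i.
Hence w_h = C1*cos(2*x)*exp(-2*x) + C2*exp(-2*x)*sin(2*x).
Try w_p = A*exp(-x). Substituting into the equation and dividing by exp(-x) gives A = 6/5, so w_p = 6*exp(-x)/5.
General solution: w = 6*exp(-x)/5 + C1*cos(2*x)*exp(-2*x) + C2*exp(-2*x)*sin(2*x).
Apply the initial conditions: w(0) = 6/5 + C1 = -5 and w'(0) = -6/5 - 2*C1 + 2*C2 = 4. Solving gives C1 = -31/5, C2 = -18/5.

w = 6*exp(-x)/5 - 31*cos(2*x)*exp(-2*x)/5 - 18*exp(-2*x)*sin(2*x)/5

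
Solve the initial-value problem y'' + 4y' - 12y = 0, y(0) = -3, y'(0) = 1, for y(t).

Characteristic equation r² + 4r - 12 = 0 factors as (r - 2)(r + 6) = 0, so r = 2, -6.
Hence y_h = C1*exp(2*t) + C2*exp(-6*t).
Apply the initial conditions: y(0) = C1 + C2 = -3 and y'(0) = -6*C2 + 2*C1 = 1. Solving gives C1 = -17/8, C2 = -7/8.

y = -17*exp(2*t)/8 - 7*exp(-6*t)/8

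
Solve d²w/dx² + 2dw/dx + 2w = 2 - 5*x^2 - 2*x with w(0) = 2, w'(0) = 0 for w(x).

Characteristic equation r² + 2r + 2 = 0 has discriminant (2)² - 4·(2) = -4 < 0, so r = -1 ± i.
Hence w_h = C1*cos(x)*exp(-x) + C2*exp(-x)*sin(x).
For the particular solution try w_p = A0 + A1*x + A2*x^2. Substituting and matching coefficients of each power of x gives A0 = -1/2, A1 = 4, A2 = -5/2, so w_p = -1/2 + 4*x - 5*x^2/2.
General solution: w = -1/2 + 4*x - 5*x^2/2 + C1*cos(x)*exp(-x) + C2*exp(-x)*sin(x).
Apply the initial conditions: w(0) = -1/2 + C1 = 2 and w'(0) = 4 + C2 - C1 = 0. Solving gives C1 = 5/2, C2 = -3/2.

w = -1/2 + 4*x - 5*x**2/2 - 3*exp(-x)*sin(x)/2 + 5*cos(x)*exp(-x)/2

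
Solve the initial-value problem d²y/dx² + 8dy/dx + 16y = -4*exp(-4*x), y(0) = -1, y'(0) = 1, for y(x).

Characteristic equation r² + 8r + 16 = 0 has discriminant (8)² - 4·(16) = 0, so r = -4 is a repeated root.
Hence y_h = (C1 + C2*x)*exp(-4*x).
Since exp(-4*x) solves the homogeneous equation (r = -4 is a root of multiplicity 2), multiply the trial by x^2. Try y_p = A*x^2*exp(-4*x). Substituting into the equation and dividing by exp(-4*x) gives A = -2, so y_p = -2*x^2*exp(-4*x).
General solution: y = C1*exp(-4*x) - 2*x^2*exp(-4*x) + C2*x*exp(-4*x).
Apply the initial conditions: y(0) = C1 = -1 and y'(0) = C2 - 4*C1 = 1. Solving gives C1 = -1, C2 = -3.

y = -exp(-4*x) - 3*x*exp(-4*x) - 2*x**2*exp(-4*x)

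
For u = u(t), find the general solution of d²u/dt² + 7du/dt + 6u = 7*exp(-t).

Characteristic equation r² + 7r + 6 = 0 factors as (r + 1)(r + 6) = 0, so r = -1, -6.
Hence u_h = C1*exp(-t) + C2*exp(-6*t).
Since exp(-t) solves the homogeneous equation (r = -1 is a root of multiplicity 1), multiply the trial by t. Try u_p = A*t*exp(-t). Substituting into the equation and dividing by exp(-t) gives A = 7/5, so u_p = 7*t*exp(-t)/5.

u = C1*exp(-t) + C2*exp(-6*t) + 7*t*exp(-t)/5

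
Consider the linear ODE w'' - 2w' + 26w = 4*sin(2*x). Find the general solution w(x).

w = 4*cos(2*x)/125 + 22*sin(2*x)/125 + C1*cos(5*x)*exp(x) + C2*exp(x)*sin(5*x)

Characteristic equation r² - 2r + 26 = 0 has discriminant (-2)² - 4·(26) = -100 < 0, so r = 1 ± 5i.
Hence w_h = C1*cos(5*x)*exp(x) + C2*exp(x)*sin(5*x).
Try w_p = A*cos(2*x) + B*sin(2*x). Substituting and equating the coefficients of cos(2x) and sin(2x) gives A = 4/125, B = 22/125, so w_p = 4*cos(2*x)/125 + 22*sin(2*x)/125.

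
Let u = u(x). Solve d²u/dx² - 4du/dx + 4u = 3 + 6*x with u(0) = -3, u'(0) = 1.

u = 9/4 - 21*exp(2*x)/4 + 3*x/2 + 10*x*exp(2*x)

Characteristic equation r² - 4r + 4 = 0 has discriminant (-4)² - 4·(4) = 0, so r = 2 is a repeated root.
Hence u_h = (C1 + C2*x)*exp(2*x).
For the particular solution try u_p = A0 + A1*x. Substituting and matching coefficients of each power of x gives A0 = 9/4, A1 = 3/2, so u_p = 9/4 + 3*x/2.
General solution: u = 9/4 + 3*x/2 + C1*exp(2*x) + C2*x*exp(2*x).
Apply the initial conditions: u(0) = 9/4 + C1 = -3 and u'(0) = 3/2 + C2 + 2*C1 = 1. Solving gives C1 = -21/4, C2 = 10.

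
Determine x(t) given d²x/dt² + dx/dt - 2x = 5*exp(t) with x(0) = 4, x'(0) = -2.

x = 13*exp(t)/9 + 23*exp(-2*t)/9 + 5*t*exp(t)/3

Characteristic equation r² + r - 2 = 0 factors as (r - 1)(r + 2) = 0, so r = 1, -2.
Hence x_h = C1*exp(t) + C2*exp(-2*t).
Since exp(t) solves the homogeneous equation (r = 1 is a root of multiplicity 1), multiply the trial by t. Try x_p = A*t*exp(t). Substituting into the equation and dividing by exp(t) gives A = 5/3, so x_p = 5*t*exp(t)/3.
General solution: x = C1*exp(t) + C2*exp(-2*t) + 5*t*exp(t)/3.
Apply the initial conditions: x(0) = C1 + C2 = 4 and x'(0) = 5/3 + C1 - 2*C2 = -2. Solving gives C1 = 13/9, C2 = 23/9.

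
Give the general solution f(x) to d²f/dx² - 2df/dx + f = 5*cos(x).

f = -5*sin(x)/2 + C1*exp(x) + C2*x*exp(x)

Characteristic equation r² - 2r + 1 = 0 has discriminant (-2)² - 4·(1) = 0, so r = 1 is a repeated root.
Hence f_h = (C1 + C2*x)*exp(x).
Try f_p = A*cos(x) + B*sin(x). Substituting and equating the coefficients of cos(x) and sin(x) gives A = 0, B = -5/2, so f_p = -5*sin(x)/2.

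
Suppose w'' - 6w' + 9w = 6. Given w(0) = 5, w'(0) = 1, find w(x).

w = 2/3 + 13*exp(3*x)/3 - 12*x*exp(3*x)

Characteristic equation r² - 6r + 9 = 0 has discriminant (-6)² - 4·(9) = 0, so r = 3 is a repeated root.
Hence w_h = (C1 + C2*x)*exp(3*x).
For the particular solution try w_p = A0. Substituting and matching coefficients of each power of x gives A0 = 2/3, so w_p = 2/3.
General solution: w = 2/3 + C1*exp(3*x) + C2*x*exp(3*x).
Apply the initial conditions: w(0) = 2/3 + C1 = 5 and w'(0) = C2 + 3*C1 = 1. Solving gives C1 = 13/3, C2 = -12.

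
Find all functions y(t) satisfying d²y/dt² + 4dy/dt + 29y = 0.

Characteristic equation r² + 4r + 29 = 0 has discriminant (4)² - 4·(29) = -100 < 0, so r = -2 ± 5i.
Hence y_h = C1*cos(5*t)*exp(-2*t) + C2*exp(-2*t)*sin(5*t).

y = C1*cos(5*t)*exp(-2*t) + C2*exp(-2*t)*sin(5*t)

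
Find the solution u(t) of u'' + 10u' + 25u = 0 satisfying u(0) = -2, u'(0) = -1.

Characteristic equation r² + 10r + 25 = 0 has discriminant (10)² - 4·(25) = 0, so r = -5 is a repeated root.
Hence u_h = (C1 + C2*t)*exp(-5*t).
Apply the initial conditions: u(0) = C1 = -2 and u'(0) = C2 - 5*C1 = -1. Solving gives C1 = -2, C2 = -11.

u = -2*exp(-5*t) - 11*t*exp(-5*t)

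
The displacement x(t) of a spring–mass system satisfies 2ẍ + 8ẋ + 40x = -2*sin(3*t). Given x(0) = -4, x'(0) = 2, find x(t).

Divide through by 2: x'' + 4x' + 20x = -sin(3*t).
Characteristic equation r² + 4r + 20 = 0 has discriminant (4)² - 4·(20) = -64 < 0, so r = -2 ± 4i.
Hence x_h = C1*cos(4*t)*exp(-2*t) + C2*exp(-2*t)*sin(4*t).
Try x_p = A*cos(3*t) + B*sin(3*t). Substituting and equating the coefficients of cos(3t) and sin(3t) gives A = 12/265, B = -11/265, so x_p = -11*sin(3*t)/265 + 12*cos(3*t)/265.
General solution: x = -11*sin(3*t)/265 + 12*cos(3*t)/265 + C1*cos(4*t)*exp(-2*t) + C2*exp(-2*t)*sin(4*t).
Apply the initial conditions: x(0) = 12/265 + C1 = -4 and x'(0) = -33/265 - 2*C1 + 4*C2 = 2. Solving gives C1 = -1072/265, C2 = -1581/1060.

x = -11*sin(3*t)/265 + 12*cos(3*t)/265 - 1581*exp(-2*t)*sin(4*t)/1060 - 1072*cos(4*t)*exp(-2*t)/265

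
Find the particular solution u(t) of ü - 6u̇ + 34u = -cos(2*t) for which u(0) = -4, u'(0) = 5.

Characteristic equation r² - 6r + 34 = 0 has discriminant (-6)² - 4·(34) = -100 < 0, so r = 3 ± 5i.
Hence u_h = C1*cos(5*t)*exp(3*t) + C2*exp(3*t)*sin(5*t).
Try u_p = A*cos(2*t) + B*sin(2*t). Substituting and equating the coefficients of cos(2t) and sin(2t) gives A = -5/174, B = 1/87, so u_p = -5*cos(2*t)/174 + sin(2*t)/87.
General solution: u = -5*cos(2*t)/174 + sin(2*t)/87 + C1*cos(5*t)*exp(3*t) + C2*exp(3*t)*sin(5*t).
Apply the initial conditions: u(0) = -5/174 + C1 = -4 and u'(0) = 2/87 + 3*C1 + 5*C2 = 5. Solving gives C1 = -691/174, C2 = 2939/870.

u = -5*cos(2*t)/174 + sin(2*t)/87 - 691*cos(5*t)*exp(3*t)/174 + 2939*exp(3*t)*sin(5*t)/870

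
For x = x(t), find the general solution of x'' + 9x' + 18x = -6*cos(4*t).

x = -54*sin(4*t)/325 - 3*cos(4*t)/325 + C1*exp(-6*t) + C2*exp(-3*t)

Characteristic equation r² + 9r + 18 = 0 factors as (r + 6)(r + 3) = 0, so r = -6, -3.
Hence x_h = C1*exp(-6*t) + C2*exp(-3*t).
Try x_p = A*cos(4*t) + B*sin(4*t). Substituting and equating the coefficients of cos(4t) and sin(4t) gives A = -3/325, B = -54/325, so x_p = -54*sin(4*t)/325 - 3*cos(4*t)/325.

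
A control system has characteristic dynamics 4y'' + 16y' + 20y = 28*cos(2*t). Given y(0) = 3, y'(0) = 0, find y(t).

y = 7*cos(2*t)/65 + 56*sin(2*t)/65 + 188*cos(t)*exp(-2*t)/65 + 264*exp(-2*t)*sin(t)/65

Divide through by 4: y'' + 4y' + 5y = 7*cos(2*t).
Characteristic equation r² + 4r + 5 = 0 has discriminant (4)² - 4·(5) = -4 < 0, so r = -2 ± i.
Hence y_h = C1*cos(t)*exp(-2*t) + C2*exp(-2*t)*sin(t).
Try y_p = A*cos(2*t) + B*sin(2*t). Substituting and equating the coefficients of cos(2t) and sin(2t) gives A = 7/65, B = 56/65, so y_p = 7*cos(2*t)/65 + 56*sin(2*t)/65.
General solution: y = 7*cos(2*t)/65 + 56*sin(2*t)/65 + C1*cos(t)*exp(-2*t) + C2*exp(-2*t)*sin(t).
Apply the initial conditions: y(0) = 7/65 + C1 = 3 and y'(0) = 112/65 + C2 - 2*C1 = 0. Solving gives C1 = 188/65, C2 = 264/65.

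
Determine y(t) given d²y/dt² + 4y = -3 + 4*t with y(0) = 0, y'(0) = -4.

y = -3/4 + t - 5*sin(2*t)/2 + 3*cos(2*t)/4

Characteristic equation r² + 4 = 0 has discriminant (0)² - 4·(4) = -16 < 0, so r = ± 2i.
Hence y_h = C1*cos(2*t) + C2*sin(2*t).
For the particular solution try y_p = A0 + A1*t. Substituting and matching coefficients of each power of t gives A0 = -3/4, A1 = 1, so y_p = -3/4 + t.
General solution: y = -3/4 + t + C1*cos(2*t) + C2*sin(2*t).
Apply the initial conditions: y(0) = -3/4 + C1 = 0 and y'(0) = 1 + 2*C2 = -4. Solving gives C1 = 3/4, C2 = -5/2.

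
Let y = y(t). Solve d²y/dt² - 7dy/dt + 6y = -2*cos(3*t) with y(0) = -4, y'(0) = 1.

y = -124*exp(t)/25 + cos(3*t)/75 + 7*sin(3*t)/75 + 71*exp(6*t)/75

Characteristic equation r² - 7r + 6 = 0 factors as (r - 6)(r - 1) = 0, so r = 6, 1.
Hence y_h = C1*exp(6*t) + C2*exp(t).
Try y_p = A*cos(3*t) + B*sin(3*t). Substituting and equating the coefficients of cos(3t) and sin(3t) gives A = 1/75, B = 7/75, so y_p = cos(3*t)/75 + 7*sin(3*t)/75.
General solution: y = cos(3*t)/75 + 7*sin(3*t)/75 + C1*exp(6*t) + C2*exp(t).
Apply the initial conditions: y(0) = 1/75 + C1 + C2 = -4 and y'(0) = 7/25 + C2 + 6*C1 = 1. Solving gives C1 = 71/75, C2 = -124/25.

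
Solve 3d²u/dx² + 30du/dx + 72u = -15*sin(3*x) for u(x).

Divide through by 3: u'' + 10u' + 24u = -5*sin(3*x).
Characteristic equation r² + 10r + 24 = 0 factors as (r + 4)(r + 6) = 0, so r = -4, -6.
Hence u_h = C1*exp(-4*x) + C2*exp(-6*x).
Try u_p = A*cos(3*x) + B*sin(3*x). Substituting and equating the coefficients of cos(3x) and sin(3x) gives A = 2/15, B = -1/15, so u_p = -sin(3*x)/15 + 2*cos(3*x)/15.

u = -sin(3*x)/15 + 2*cos(3*x)/15 + C1*exp(-4*x) + C2*exp(-6*x)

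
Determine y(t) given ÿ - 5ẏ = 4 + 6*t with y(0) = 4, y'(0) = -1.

Characteristic equation r² - 5r = 0 factors as (r - 5)r = 0, so r = 5, 0.
Hence y_h = C1*exp(5*t) + C2.
Since 0 is a characteristic root (multiplicity 1), multiply the polynomial trial by t: try y_p = t*(A0 + A1*t). Substituting and matching coefficients of each power of t gives A0 = -26/25, A1 = -3/5, so y_p = -26*t/25 - 3*t^2/5.
General solution: y = C2 - 26*t/25 - 3*t^2/5 + C1*exp(5*t).
Apply the initial conditions: y(0) = C1 + C2 = 4 and y'(0) = -26/25 + 5*C1 = -1. Solving gives C1 = 1/125, C2 = 499/125.

y = 499/125 - 26*t/25 - 3*t**2/5 + exp(5*t)/125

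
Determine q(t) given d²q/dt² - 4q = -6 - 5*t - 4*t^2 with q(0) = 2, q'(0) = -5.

Characteristic equation r² - 4 = 0 factors as (r - 2)(r + 2) = 0, so r = 2, -2.
Hence q_h = C1*exp(2*t) + C2*exp(-2*t).
For the particular solution try q_p = A0 + A1*t + A2*t^2. Substituting and matching coefficients of each power of t gives A0 = 2, A1 = 5/4, A2 = 1, so q_p = 2 + t^2 + 5*t/4.
General solution: q = 2 + t^2 + 5*t/4 + C1*exp(2*t) + C2*exp(-2*t).
Apply the initial conditions: q(0) = 2 + C1 + C2 = 2 and q'(0) = 5/4 - 2*C2 + 2*C1 = -5. Solving gives C1 = -25/16, C2 = 25/16.

q = 2 + t**2 - 25*exp(2*t)/16 + 5*t/4 + 25*exp(-2*t)/16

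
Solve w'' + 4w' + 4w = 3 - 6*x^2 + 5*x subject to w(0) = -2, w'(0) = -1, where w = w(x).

Characteristic equation r² + 4r + 4 = 0 has discriminant (4)² - 4·(4) = 0, so r = -2 is a repeated root.
Hence w_h = (C1 + C2*x)*exp(-2*x).
For the particular solution try w_p = A0 + A1*x + A2*x^2. Substituting and matching coefficients of each power of x gives A0 = -11/4, A1 = 17/4, A2 = -3/2, so w_p = -11/4 - 3*x^2/2 + 17*x/4.
General solution: w = -11/4 - 3*x^2/2 + 17*x/4 + C1*exp(-2*x) + C2*x*exp(-2*x).
Apply the initial conditions: w(0) = -11/4 + C1 = -2 and w'(0) = 17/4 + C2 - 2*C1 = -1. Solving gives C1 = 3/4, C2 = -15/4.

w = -11/4 - 3*x**2/2 + 3*exp(-2*x)/4 + 17*x/4 - 15*x*exp(-2*x)/4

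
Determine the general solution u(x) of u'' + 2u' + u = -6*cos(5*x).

Characteristic equation r² + 2r + 1 = 0 has discriminant (2)² - 4·(1) = 0, so r = -1 is a repeated root.
Hence u_h = (C1 + C2*x)*exp(-x).
Try u_p = A*cos(5*x) + B*sin(5*x). Substituting and equating the coefficients of cos(5x) and sin(5x) gives A = 36/169, B = -15/169, so u_p = -15*sin(5*x)/169 + 36*cos(5*x)/169.

u = -15*sin(5*x)/169 + 36*cos(5*x)/169 + C1*exp(-x) + C2*x*exp(-x)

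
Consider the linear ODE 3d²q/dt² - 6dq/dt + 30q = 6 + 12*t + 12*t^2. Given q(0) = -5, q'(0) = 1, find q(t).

q = 29/125 + 2*t**2/5 + 14*t/25 - 654*cos(3*t)*exp(t)/125 + 709*exp(t)*sin(3*t)/375

Divide through by 3: q'' - 2q' + 10q = 2 + 4*t + 4*t^2.
Characteristic equation r² - 2r + 10 = 0 has discriminant (-2)² - 4·(10) = -36 < 0, so r = 1 ± 3i.
Hence q_h = C1*cos(3*t)*exp(t) + C2*exp(t)*sin(3*t).
For the particular solution try q_p = A0 + A1*t + A2*t^2. Substituting and matching coefficients of each power of t gives A0 = 29/125, A1 = 14/25, A2 = 2/5, so q_p = 29/125 + 2*t^2/5 + 14*t/25.
General solution: q = 29/125 + 2*t^2/5 + 14*t/25 + C1*cos(3*t)*exp(t) + C2*exp(t)*sin(3*t).
Apply the initial conditions: q(0) = 29/125 + C1 = -5 and q'(0) = 14/25 + C1 + 3*C2 = 1. Solving gives C1 = -654/125, C2 = 709/375.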